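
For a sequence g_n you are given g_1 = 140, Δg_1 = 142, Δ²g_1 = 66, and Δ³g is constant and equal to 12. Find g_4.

Build the table forward from the leading diagonal:
D3: 12  12  12  12
D2: 66  78  90  102
D1: 142  208  286  376
g: 140  282  490  776

776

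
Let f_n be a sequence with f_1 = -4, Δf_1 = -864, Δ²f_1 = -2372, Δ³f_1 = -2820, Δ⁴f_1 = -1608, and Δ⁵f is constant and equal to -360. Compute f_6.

-64644

Build the table forward from the leading diagonal:
Δ⁵: -360  -360  -360  -360  -360  -360
Δ⁴: -1608  -1968  -2328  -2688  -3048  -3408
Δ³: -2820  -4428  -6396  -8724  -11412  -14460
Δ²: -2372  -5192  -9620  -16016  -24740  -36152
Δ: -864  -3236  -8428  -18048  -34064  -58804
f: -4  -868  -4104  -12532  -30580  -64644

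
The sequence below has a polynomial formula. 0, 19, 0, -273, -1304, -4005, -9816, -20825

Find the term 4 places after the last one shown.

-188001

Δ: 19, -19, -273, -1031, -2701, -5811, -11009
Δ²: -38, -254, -758, -1670, -3110, -5198
Δ³: -216, -504, -912, -1440, -2088
Δ⁴: -288, -408, -528, -648
Δ⁵: -120, -120, -120
Constant fifth difference = -120, so extend:
-648 − 120 = -768;  -2088 − 768 = -2856;  -5198 − 2856 = -8054;  -11009 − 8054 = -19063;  -20825 − 19063 = -39888
-768 − 120 = -888;  -2856 − 888 = -3744;  -8054 − 3744 = -11798;  -19063 − 11798 = -30861;  -39888 − 30861 = -70749
-888 − 120 = -1008;  -3744 − 1008 = -4752;  -11798 − 4752 = -16550;  -30861 − 16550 = -47411;  -70749 − 47411 = -118160
-1008 − 120 = -1128;  -4752 − 1128 = -5880;  -16550 − 5880 = -22430;  -47411 − 22430 = -69841;  -118160 − 69841 = -188001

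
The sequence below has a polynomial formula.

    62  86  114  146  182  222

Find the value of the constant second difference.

4

Δ: 24, 28, 32, 36, 40
Δ²: 4, 4, 4, 4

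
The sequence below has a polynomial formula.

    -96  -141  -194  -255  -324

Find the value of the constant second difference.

First differences: -45, -53, -61, -69
Second differences: -8, -8, -8

-8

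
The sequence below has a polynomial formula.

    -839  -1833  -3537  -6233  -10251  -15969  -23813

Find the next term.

-34257

First differences: -994 , -1704 , -2696 , -4018 , -5718 , -7844
Second differences: -710 , -992 , -1322 , -1700 , -2126
Third differences: -282 , -330 , -378 , -426
Fourth differences: -48 , -48 , -48
Constant fourth difference = -48, so extend:
-426 − 48 = -474;  -2126 − 474 = -2600;  -7844 − 2600 = -10444;  -23813 − 10444 = -34257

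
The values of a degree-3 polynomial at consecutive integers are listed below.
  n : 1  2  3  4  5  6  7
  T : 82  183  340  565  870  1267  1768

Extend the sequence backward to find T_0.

25

Δ: 101, 157, 225, 305, 397, 501
Δ²: 56, 68, 80, 92, 104
Δ³: 12, 12, 12, 12
The third differences are constant at 12.
Work back: 56 − 12 = 44;  101 − 44 = 57;  82 − 57 = 25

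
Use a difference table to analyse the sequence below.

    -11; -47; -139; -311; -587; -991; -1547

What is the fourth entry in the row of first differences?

First differences: -36, -92, -172, -276, -404, -556
Second differences: -56, -80, -104, -128, -152
Third differences: -24, -24, -24, -24

-276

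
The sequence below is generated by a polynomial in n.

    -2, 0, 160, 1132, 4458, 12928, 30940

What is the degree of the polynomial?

5

First differences: 2, 160, 972, 3326, 8470, 18012
Second differences: 158, 812, 2354, 5144, 9542
Third differences: 654, 1542, 2790, 4398
Fourth differences: 888, 1248, 1608
Fifth differences: 360, 360
The fifth differences are constant, so the polynomial has degree 5.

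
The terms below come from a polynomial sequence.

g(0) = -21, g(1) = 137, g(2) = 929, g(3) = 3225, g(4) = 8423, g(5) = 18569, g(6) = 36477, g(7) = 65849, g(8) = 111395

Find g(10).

158 , 792 , 2296 , 5198 , 10146 , 17908 , 29372 , 45546
634 , 1504 , 2902 , 4948 , 7762 , 11464 , 16174
870 , 1398 , 2046 , 2814 , 3702 , 4710
528 , 648 , 768 , 888 , 1008
120 , 120 , 120 , 120
Fifth differences constant at 120.
1008 + 120 = 1128;  4710 + 1128 = 5838;  16174 + 5838 = 22012;  45546 + 22012 = 67558;  111395 + 67558 = 178953
1128 + 120 = 1248;  5838 + 1248 = 7086;  22012 + 7086 = 29098;  67558 + 29098 = 96656;  178953 + 96656 = 275609

275609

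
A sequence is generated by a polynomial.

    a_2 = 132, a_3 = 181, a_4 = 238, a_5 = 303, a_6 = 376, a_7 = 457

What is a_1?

First differences: 49, 57, 65, 73, 81
Second differences: 8, 8, 8, 8
The second differences are constant at 8.
Work back: 49 − 8 = 41;  132 − 41 = 91

91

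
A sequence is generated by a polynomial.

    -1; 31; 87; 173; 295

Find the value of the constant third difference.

6

First differences: 32, 56, 86, 122
Second differences: 24, 30, 36
Third differences: 6, 6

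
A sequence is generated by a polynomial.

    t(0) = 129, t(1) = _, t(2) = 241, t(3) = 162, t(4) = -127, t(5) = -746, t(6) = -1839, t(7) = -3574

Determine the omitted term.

Using the last 6 terms:
Δ: -79  -289  -619  -1093  -1735
Δ²: -210  -330  -474  -642
Δ³: -120  -144  -168
Δ⁴: -24  -24
Constant fourth difference = -24.
Extend backward: -120 + 24 = -96;  -210 + 96 = -114;  -79 + 114 = 35;  241 − 35 = 206

206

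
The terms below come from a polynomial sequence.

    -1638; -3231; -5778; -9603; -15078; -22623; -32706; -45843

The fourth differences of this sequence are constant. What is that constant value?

-48

D1: -1593, -2547, -3825, -5475, -7545, -10083, -13137
D2: -954, -1278, -1650, -2070, -2538, -3054
D3: -324, -372, -420, -468, -516
D4: -48, -48, -48, -48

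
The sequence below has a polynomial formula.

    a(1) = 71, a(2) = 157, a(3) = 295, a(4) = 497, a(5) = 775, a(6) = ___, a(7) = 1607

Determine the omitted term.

1141

Using the first 5 terms:
D1: 86, 138, 202, 278
D2: 52, 64, 76
D3: 12, 12
Constant third difference = 12.
Extend forward: 76 + 12 = 88;  278 + 88 = 366;  775 + 366 = 1141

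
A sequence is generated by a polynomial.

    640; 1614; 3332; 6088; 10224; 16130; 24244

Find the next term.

974, 1718, 2756, 4136, 5906, 8114
744, 1038, 1380, 1770, 2208
294, 342, 390, 438
48, 48, 48
Constant fourth difference = 48, so extend:
438 + 48 = 486;  2208 + 486 = 2694;  8114 + 2694 = 10808;  24244 + 10808 = 35052

35052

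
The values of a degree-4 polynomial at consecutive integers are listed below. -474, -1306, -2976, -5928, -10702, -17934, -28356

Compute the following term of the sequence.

First differences: -832, -1670, -2952, -4774, -7232, -10422
Second differences: -838, -1282, -1822, -2458, -3190
Third differences: -444, -540, -636, -732
Fourth differences: -96, -96, -96
Fourth differences constant at -96.
-732 − 96 = -828;  -3190 − 828 = -4018;  -10422 − 4018 = -14440;  -28356 − 14440 = -42796

-42796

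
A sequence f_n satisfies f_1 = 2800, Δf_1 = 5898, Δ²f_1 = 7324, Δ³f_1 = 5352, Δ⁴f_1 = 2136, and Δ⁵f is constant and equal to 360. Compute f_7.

Build the table forward from the leading diagonal:
Fifth differences: 360, 360, 360, 360, 360, 360, 360
Fourth differences: 2136, 2496, 2856, 3216, 3576, 3936, 4296
Third differences: 5352, 7488, 9984, 12840, 16056, 19632, 23568
Second differences: 7324, 12676, 20164, 30148, 42988, 59044, 78676
First differences: 5898, 13222, 25898, 46062, 76210, 119198, 178242
f: 2800, 8698, 21920, 47818, 93880, 170090, 289288

289288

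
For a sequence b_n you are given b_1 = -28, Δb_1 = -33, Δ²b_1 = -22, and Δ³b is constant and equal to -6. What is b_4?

-199

Build the table forward from the leading diagonal:
Third differences: -6  -6  -6  -6
Second differences: -22  -28  -34  -40
First differences: -33  -55  -83  -117
b: -28  -61  -116  -199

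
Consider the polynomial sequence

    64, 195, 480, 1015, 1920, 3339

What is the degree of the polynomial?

4

D1: 131, 285, 535, 905, 1419
D2: 154, 250, 370, 514
D3: 96, 120, 144
D4: 24, 24
The fourth differences are constant, so the polynomial has degree 4.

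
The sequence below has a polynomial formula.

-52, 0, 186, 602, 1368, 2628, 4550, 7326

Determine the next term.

Δ: 52 , 186 , 416 , 766 , 1260 , 1922 , 2776
Δ²: 134 , 230 , 350 , 494 , 662 , 854
Δ³: 96 , 120 , 144 , 168 , 192
Δ⁴: 24 , 24 , 24 , 24
The fourth differences are constant (24).
192 + 24 = 216;  854 + 216 = 1070;  2776 + 1070 = 3846;  7326 + 3846 = 11172

11172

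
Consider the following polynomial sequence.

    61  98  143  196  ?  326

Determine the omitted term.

257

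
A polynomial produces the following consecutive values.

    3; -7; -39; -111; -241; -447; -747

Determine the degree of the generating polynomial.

3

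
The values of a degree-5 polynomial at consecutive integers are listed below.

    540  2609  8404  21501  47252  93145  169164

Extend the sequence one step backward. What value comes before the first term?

2069, 5795, 13097, 25751, 45893, 76019
3726, 7302, 12654, 20142, 30126
3576, 5352, 7488, 9984
1776, 2136, 2496
360, 360
The fifth differences are constant at 360.
Work back: 1776 − 360 = 1416;  3576 − 1416 = 2160;  3726 − 2160 = 1566;  2069 − 1566 = 503;  540 − 503 = 37

37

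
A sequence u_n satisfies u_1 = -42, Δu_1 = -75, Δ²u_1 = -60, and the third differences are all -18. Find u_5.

-774

Build the table forward from the leading diagonal:
D3: -18  -18  -18  -18  -18
D2: -60  -78  -96  -114  -132
D1: -75  -135  -213  -309  -423
u: -42  -117  -252  -465  -774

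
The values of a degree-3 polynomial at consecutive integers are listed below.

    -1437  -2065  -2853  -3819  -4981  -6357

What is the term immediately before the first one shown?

D1: -628, -788, -966, -1162, -1376
D2: -160, -178, -196, -214
D3: -18, -18, -18
The third differences are constant at -18.
Work back: -160 + 18 = -142;  -628 + 142 = -486;  -1437 + 486 = -951

-951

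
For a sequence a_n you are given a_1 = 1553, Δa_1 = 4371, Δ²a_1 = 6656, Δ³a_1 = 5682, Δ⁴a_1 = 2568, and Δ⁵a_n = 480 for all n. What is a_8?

470756

Build the table forward from the leading diagonal:
D5: 480, 480, 480, 480, 480, 480, 480, 480
D4: 2568, 3048, 3528, 4008, 4488, 4968, 5448, 5928
D3: 5682, 8250, 11298, 14826, 18834, 23322, 28290, 33738
D2: 6656, 12338, 20588, 31886, 46712, 65546, 88868, 117158
D1: 4371, 11027, 23365, 43953, 75839, 122551, 188097, 276965
a: 1553, 5924, 16951, 40316, 84269, 160108, 282659, 470756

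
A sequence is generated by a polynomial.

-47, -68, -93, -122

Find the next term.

-21, -25, -29
-4, -4
Constant second difference = -4, so extend:
-29 − 4 = -33;  -122 − 33 = -155

-155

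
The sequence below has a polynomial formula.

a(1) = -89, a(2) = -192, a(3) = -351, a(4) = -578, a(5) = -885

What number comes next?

-1284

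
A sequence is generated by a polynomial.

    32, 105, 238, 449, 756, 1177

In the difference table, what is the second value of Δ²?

First differences: 73, 133, 211, 307, 421
Second differences: 60, 78, 96, 114
Third differences: 18, 18, 18

78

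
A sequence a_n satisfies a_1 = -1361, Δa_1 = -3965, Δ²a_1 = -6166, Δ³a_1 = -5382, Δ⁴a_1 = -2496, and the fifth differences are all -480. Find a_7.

-265601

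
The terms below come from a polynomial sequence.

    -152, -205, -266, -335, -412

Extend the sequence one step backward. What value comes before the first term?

Δ: -53, -61, -69, -77
Δ²: -8, -8, -8
The second differences are constant at -8.
Work back: -53 + 8 = -45;  -152 + 45 = -107

-107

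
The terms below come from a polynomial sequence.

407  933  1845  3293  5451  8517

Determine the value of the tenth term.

34661

First differences: 526 , 912 , 1448 , 2158 , 3066
Second differences: 386 , 536 , 710 , 908
Third differences: 150 , 174 , 198
Fourth differences: 24 , 24
The fourth differences are constant (24).
198 + 24 = 222;  908 + 222 = 1130;  3066 + 1130 = 4196;  8517 + 4196 = 12713
222 + 24 = 246;  1130 + 246 = 1376;  4196 + 1376 = 5572;  12713 + 5572 = 18285
246 + 24 = 270;  1376 + 270 = 1646;  5572 + 1646 = 7218;  18285 + 7218 = 25503
270 + 24 = 294;  1646 + 294 = 1940;  7218 + 1940 = 9158;  25503 + 9158 = 34661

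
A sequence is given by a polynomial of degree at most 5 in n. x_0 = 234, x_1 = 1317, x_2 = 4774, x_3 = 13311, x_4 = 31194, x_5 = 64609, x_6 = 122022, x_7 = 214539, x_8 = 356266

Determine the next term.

1083, 3457, 8537, 17883, 33415, 57413, 92517, 141727
2374, 5080, 9346, 15532, 23998, 35104, 49210
2706, 4266, 6186, 8466, 11106, 14106
1560, 1920, 2280, 2640, 3000
360, 360, 360, 360
Fifth differences constant at 360.
3000 + 360 = 3360;  14106 + 3360 = 17466;  49210 + 17466 = 66676;  141727 + 66676 = 208403;  356266 + 208403 = 564669

564669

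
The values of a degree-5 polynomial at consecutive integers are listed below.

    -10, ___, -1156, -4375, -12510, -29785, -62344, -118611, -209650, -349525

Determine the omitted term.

Using the last 8 terms:
-3219, -8135, -17275, -32559, -56267, -91039, -139875
-4916, -9140, -15284, -23708, -34772, -48836
-4224, -6144, -8424, -11064, -14064
-1920, -2280, -2640, -3000
-360, -360, -360
Constant fifth difference = -360.
Extend backward: -1920 + 360 = -1560;  -4224 + 1560 = -2664;  -4916 + 2664 = -2252;  -3219 + 2252 = -967;  -1156 + 967 = -189

-189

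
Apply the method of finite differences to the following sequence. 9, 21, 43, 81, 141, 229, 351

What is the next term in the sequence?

513

Δ: 12, 22, 38, 60, 88, 122
Δ²: 10, 16, 22, 28, 34
Δ³: 6, 6, 6, 6
Third differences constant at 6.
34 + 6 = 40;  122 + 40 = 162;  351 + 162 = 513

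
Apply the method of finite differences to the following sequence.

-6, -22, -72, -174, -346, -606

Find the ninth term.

-2094

D1: -16, -50, -102, -172, -260
D2: -34, -52, -70, -88
D3: -18, -18, -18
Constant third difference = -18, so extend:
-88 − 18 = -106;  -260 − 106 = -366;  -606 − 366 = -972
-106 − 18 = -124;  -366 − 124 = -490;  -972 − 490 = -1462
-124 − 18 = -142;  -490 − 142 = -632;  -1462 − 632 = -2094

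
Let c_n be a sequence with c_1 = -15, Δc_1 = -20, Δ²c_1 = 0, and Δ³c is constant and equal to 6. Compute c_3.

-55

Build the table forward from the leading diagonal:
D3: 6, 6, 6
D2: 0, 6, 12
D1: -20, -20, -14
c: -15, -35, -55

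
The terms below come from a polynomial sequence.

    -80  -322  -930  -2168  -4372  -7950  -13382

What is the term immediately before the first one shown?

-12

First differences: -242, -608, -1238, -2204, -3578, -5432
Second differences: -366, -630, -966, -1374, -1854
Third differences: -264, -336, -408, -480
Fourth differences: -72, -72, -72
The fourth differences are constant at -72.
Work back: -264 + 72 = -192;  -366 + 192 = -174;  -242 + 174 = -68;  -80 + 68 = -12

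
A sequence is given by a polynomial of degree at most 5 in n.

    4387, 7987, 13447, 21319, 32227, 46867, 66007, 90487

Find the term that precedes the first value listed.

2167

Δ: 3600  5460  7872  10908  14640  19140  24480
Δ²: 1860  2412  3036  3732  4500  5340
Δ³: 552  624  696  768  840
Δ⁴: 72  72  72  72
The fourth differences are constant at 72.
Work back: 552 − 72 = 480;  1860 − 480 = 1380;  3600 − 1380 = 2220;  4387 − 2220 = 2167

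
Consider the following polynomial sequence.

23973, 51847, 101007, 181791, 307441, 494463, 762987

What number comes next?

D1: 27874 , 49160 , 80784 , 125650 , 187022 , 268524
D2: 21286 , 31624 , 44866 , 61372 , 81502
D3: 10338 , 13242 , 16506 , 20130
D4: 2904 , 3264 , 3624
D5: 360 , 360
Fifth differences constant at 360.
3624 + 360 = 3984;  20130 + 3984 = 24114;  81502 + 24114 = 105616;  268524 + 105616 = 374140;  762987 + 374140 = 1137127

1137127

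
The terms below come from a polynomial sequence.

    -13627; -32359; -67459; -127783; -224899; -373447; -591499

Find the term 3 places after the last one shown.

-1902439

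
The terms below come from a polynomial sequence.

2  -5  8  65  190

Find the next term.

407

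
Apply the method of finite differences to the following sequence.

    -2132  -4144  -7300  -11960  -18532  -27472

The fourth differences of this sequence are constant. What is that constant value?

-48

D1: -2012, -3156, -4660, -6572, -8940
D2: -1144, -1504, -1912, -2368
D3: -360, -408, -456
D4: -48, -48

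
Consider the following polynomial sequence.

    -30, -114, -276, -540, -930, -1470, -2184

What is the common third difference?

Δ: -84, -162, -264, -390, -540, -714
Δ²: -78, -102, -126, -150, -174
Δ³: -24, -24, -24, -24

-24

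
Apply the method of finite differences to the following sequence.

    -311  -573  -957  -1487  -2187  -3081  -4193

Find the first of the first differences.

-262

Δ: -262, -384, -530, -700, -894, -1112
Δ²: -122, -146, -170, -194, -218
Δ³: -24, -24, -24, -24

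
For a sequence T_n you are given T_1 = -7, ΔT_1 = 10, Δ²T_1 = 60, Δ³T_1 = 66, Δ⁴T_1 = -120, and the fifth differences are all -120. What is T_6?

Build the table forward from the leading diagonal:
D5: -120  -120  -120  -120  -120  -120
D4: -120  -240  -360  -480  -600  -720
D3: 66  -54  -294  -654  -1134  -1734
D2: 60  126  72  -222  -876  -2010
D1: 10  70  196  268  46  -830
T: -7  3  73  269  537  583

583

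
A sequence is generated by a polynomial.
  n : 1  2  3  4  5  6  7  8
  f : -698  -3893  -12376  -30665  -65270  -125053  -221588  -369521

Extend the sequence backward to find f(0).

95

Δ: -3195, -8483, -18289, -34605, -59783, -96535, -147933
Δ²: -5288, -9806, -16316, -25178, -36752, -51398
Δ³: -4518, -6510, -8862, -11574, -14646
Δ⁴: -1992, -2352, -2712, -3072
Δ⁵: -360, -360, -360
The fifth differences are constant at -360.
Work back: -1992 + 360 = -1632;  -4518 + 1632 = -2886;  -5288 + 2886 = -2402;  -3195 + 2402 = -793;  -698 + 793 = 95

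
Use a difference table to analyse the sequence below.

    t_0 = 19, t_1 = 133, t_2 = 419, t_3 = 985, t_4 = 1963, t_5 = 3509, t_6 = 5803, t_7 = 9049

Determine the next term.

First differences: 114, 286, 566, 978, 1546, 2294, 3246
Second differences: 172, 280, 412, 568, 748, 952
Third differences: 108, 132, 156, 180, 204
Fourth differences: 24, 24, 24, 24
Constant fourth difference = 24, so extend:
204 + 24 = 228;  952 + 228 = 1180;  3246 + 1180 = 4426;  9049 + 4426 = 13475

13475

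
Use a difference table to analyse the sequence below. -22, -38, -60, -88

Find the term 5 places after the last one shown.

-318

D1: -16, -22, -28
D2: -6, -6
Constant second difference = -6, so extend:
-28 − 6 = -34;  -88 − 34 = -122
-34 − 6 = -40;  -122 − 40 = -162
-40 − 6 = -46;  -162 − 46 = -208
-46 − 6 = -52;  -208 − 52 = -260
-52 − 6 = -58;  -260 − 58 = -318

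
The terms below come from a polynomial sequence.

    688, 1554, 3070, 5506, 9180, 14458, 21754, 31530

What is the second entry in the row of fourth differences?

D1: 866, 1516, 2436, 3674, 5278, 7296, 9776
D2: 650, 920, 1238, 1604, 2018, 2480
D3: 270, 318, 366, 414, 462
D4: 48, 48, 48, 48

48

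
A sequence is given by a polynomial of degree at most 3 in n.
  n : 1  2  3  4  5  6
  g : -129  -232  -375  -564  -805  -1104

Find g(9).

-2409

First differences: -103, -143, -189, -241, -299
Second differences: -40, -46, -52, -58
Third differences: -6, -6, -6
The third differences are constant (-6).
-58 − 6 = -64;  -299 − 64 = -363;  -1104 − 363 = -1467
-64 − 6 = -70;  -363 − 70 = -433;  -1467 − 433 = -1900
-70 − 6 = -76;  -433 − 76 = -509;  -1900 − 509 = -2409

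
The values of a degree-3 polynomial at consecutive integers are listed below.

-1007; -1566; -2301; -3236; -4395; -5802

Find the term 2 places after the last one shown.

-9456

Δ: -559, -735, -935, -1159, -1407
Δ²: -176, -200, -224, -248
Δ³: -24, -24, -24
Third differences constant at -24.
-248 − 24 = -272;  -1407 − 272 = -1679;  -5802 − 1679 = -7481
-272 − 24 = -296;  -1679 − 296 = -1975;  -7481 − 1975 = -9456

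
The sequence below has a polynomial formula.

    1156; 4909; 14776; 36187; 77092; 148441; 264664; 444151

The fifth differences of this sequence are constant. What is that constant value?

480

Δ: 3753, 9867, 21411, 40905, 71349, 116223, 179487
Δ²: 6114, 11544, 19494, 30444, 44874, 63264
Δ³: 5430, 7950, 10950, 14430, 18390
Δ⁴: 2520, 3000, 3480, 3960
Δ⁵: 480, 480, 480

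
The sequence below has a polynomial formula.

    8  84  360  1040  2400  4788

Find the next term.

76 , 276 , 680 , 1360 , 2388
200 , 404 , 680 , 1028
204 , 276 , 348
72 , 72
The fourth differences are constant (72).
348 + 72 = 420;  1028 + 420 = 1448;  2388 + 1448 = 3836;  4788 + 3836 = 8624

8624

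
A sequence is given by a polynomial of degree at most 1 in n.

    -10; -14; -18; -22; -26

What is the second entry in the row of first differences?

Δ: -4, -4, -4, -4

-4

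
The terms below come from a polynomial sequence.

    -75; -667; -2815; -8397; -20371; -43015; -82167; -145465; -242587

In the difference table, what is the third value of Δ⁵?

-240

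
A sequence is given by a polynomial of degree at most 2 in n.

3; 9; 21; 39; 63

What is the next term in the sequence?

Δ: 6 , 12 , 18 , 24
Δ²: 6 , 6 , 6
Constant second difference = 6, so extend:
24 + 6 = 30;  63 + 30 = 93

93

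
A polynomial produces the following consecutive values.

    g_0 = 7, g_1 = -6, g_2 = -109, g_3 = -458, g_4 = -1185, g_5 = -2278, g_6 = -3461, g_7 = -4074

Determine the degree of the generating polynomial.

5

Δ: -13, -103, -349, -727, -1093, -1183, -613
Δ²: -90, -246, -378, -366, -90, 570
Δ³: -156, -132, 12, 276, 660
Δ⁴: 24, 144, 264, 384
Δ⁵: 120, 120, 120
The fifth differences are constant, so the polynomial has degree 5.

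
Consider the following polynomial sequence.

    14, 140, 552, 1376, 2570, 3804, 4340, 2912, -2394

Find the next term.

D1: 126, 412, 824, 1194, 1234, 536, -1428, -5306
D2: 286, 412, 370, 40, -698, -1964, -3878
D3: 126, -42, -330, -738, -1266, -1914
D4: -168, -288, -408, -528, -648
D5: -120, -120, -120, -120
Constant fifth difference = -120, so extend:
-648 − 120 = -768;  -1914 − 768 = -2682;  -3878 − 2682 = -6560;  -5306 − 6560 = -11866;  -2394 − 11866 = -14260

-14260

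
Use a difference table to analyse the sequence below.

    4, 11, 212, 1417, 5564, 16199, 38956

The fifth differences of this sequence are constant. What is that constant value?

D1: 7, 201, 1205, 4147, 10635, 22757
D2: 194, 1004, 2942, 6488, 12122
D3: 810, 1938, 3546, 5634
D4: 1128, 1608, 2088
D5: 480, 480

480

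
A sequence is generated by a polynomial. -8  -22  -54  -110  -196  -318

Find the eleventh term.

First differences: -14 , -32 , -56 , -86 , -122
Second differences: -18 , -24 , -30 , -36
Third differences: -6 , -6 , -6
Third differences constant at -6.
-36 − 6 = -42;  -122 − 42 = -164;  -318 − 164 = -482
-42 − 6 = -48;  -164 − 48 = -212;  -482 − 212 = -694
-48 − 6 = -54;  -212 − 54 = -266;  -694 − 266 = -960
-54 − 6 = -60;  -266 − 60 = -326;  -960 − 326 = -1286
-60 − 6 = -66;  -326 − 66 = -392;  -1286 − 392 = -1678

-1678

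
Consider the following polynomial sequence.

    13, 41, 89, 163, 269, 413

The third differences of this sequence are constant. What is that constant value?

First differences: 28, 48, 74, 106, 144
Second differences: 20, 26, 32, 38
Third differences: 6, 6, 6

6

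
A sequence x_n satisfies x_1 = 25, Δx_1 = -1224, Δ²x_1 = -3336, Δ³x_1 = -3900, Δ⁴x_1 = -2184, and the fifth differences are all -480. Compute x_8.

Build the table forward from the leading diagonal:
D5: -480, -480, -480, -480, -480, -480, -480, -480
D4: -2184, -2664, -3144, -3624, -4104, -4584, -5064, -5544
D3: -3900, -6084, -8748, -11892, -15516, -19620, -24204, -29268
D2: -3336, -7236, -13320, -22068, -33960, -49476, -69096, -93300
D1: -1224, -4560, -11796, -25116, -47184, -81144, -130620, -199716
x: 25, -1199, -5759, -17555, -42671, -89855, -170999, -301619

-301619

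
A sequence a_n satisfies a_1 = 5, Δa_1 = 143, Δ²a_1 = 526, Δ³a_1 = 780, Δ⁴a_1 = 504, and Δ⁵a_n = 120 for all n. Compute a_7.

Build the table forward from the leading diagonal:
Δ⁵: 120  120  120  120  120  120  120
Δ⁴: 504  624  744  864  984  1104  1224
Δ³: 780  1284  1908  2652  3516  4500  5604
Δ²: 526  1306  2590  4498  7150  10666  15166
Δ: 143  669  1975  4565  9063  16213  26879
a: 5  148  817  2792  7357  16420  32633

32633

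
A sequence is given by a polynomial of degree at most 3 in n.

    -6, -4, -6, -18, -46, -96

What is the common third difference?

D1: 2, -2, -12, -28, -50
D2: -4, -10, -16, -22
D3: -6, -6, -6

-6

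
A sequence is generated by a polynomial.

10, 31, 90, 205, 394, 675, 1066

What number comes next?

Δ: 21, 59, 115, 189, 281, 391
Δ²: 38, 56, 74, 92, 110
Δ³: 18, 18, 18, 18
Constant third difference = 18, so extend:
110 + 18 = 128;  391 + 128 = 519;  1066 + 519 = 1585

1585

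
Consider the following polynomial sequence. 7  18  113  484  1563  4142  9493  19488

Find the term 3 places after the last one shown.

107577

Δ: 11 , 95 , 371 , 1079 , 2579 , 5351 , 9995
Δ²: 84 , 276 , 708 , 1500 , 2772 , 4644
Δ³: 192 , 432 , 792 , 1272 , 1872
Δ⁴: 240 , 360 , 480 , 600
Δ⁵: 120 , 120 , 120
Constant fifth difference = 120, so extend:
600 + 120 = 720;  1872 + 720 = 2592;  4644 + 2592 = 7236;  9995 + 7236 = 17231;  19488 + 17231 = 36719
720 + 120 = 840;  2592 + 840 = 3432;  7236 + 3432 = 10668;  17231 + 10668 = 27899;  36719 + 27899 = 64618
840 + 120 = 960;  3432 + 960 = 4392;  10668 + 4392 = 15060;  27899 + 15060 = 42959;  64618 + 42959 = 107577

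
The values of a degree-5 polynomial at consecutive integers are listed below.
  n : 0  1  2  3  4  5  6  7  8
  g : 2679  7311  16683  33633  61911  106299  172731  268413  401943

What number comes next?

4632  9372  16950  28278  44388  66432  95682  133530
4740  7578  11328  16110  22044  29250  37848
2838  3750  4782  5934  7206  8598
912  1032  1152  1272  1392
120  120  120  120
Fifth differences constant at 120.
1392 + 120 = 1512;  8598 + 1512 = 10110;  37848 + 10110 = 47958;  133530 + 47958 = 181488;  401943 + 181488 = 583431

583431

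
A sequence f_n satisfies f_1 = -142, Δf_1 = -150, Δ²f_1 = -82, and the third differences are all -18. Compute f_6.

-1892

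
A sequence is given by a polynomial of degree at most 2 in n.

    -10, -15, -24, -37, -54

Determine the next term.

-75

-5, -9, -13, -17
-4, -4, -4
Constant second difference = -4, so extend:
-17 − 4 = -21;  -54 − 21 = -75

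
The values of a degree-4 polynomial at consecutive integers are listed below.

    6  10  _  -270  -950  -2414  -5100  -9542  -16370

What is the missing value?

-32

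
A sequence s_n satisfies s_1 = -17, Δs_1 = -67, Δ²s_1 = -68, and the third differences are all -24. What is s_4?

Build the table forward from the leading diagonal:
D3: -24  -24  -24  -24
D2: -68  -92  -116  -140
D1: -67  -135  -227  -343
s: -17  -84  -219  -446

-446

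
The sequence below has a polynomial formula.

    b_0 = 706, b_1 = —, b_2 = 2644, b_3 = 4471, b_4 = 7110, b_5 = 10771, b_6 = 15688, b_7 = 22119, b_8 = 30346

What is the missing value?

Using the last 7 terms:
First differences: 1827  2639  3661  4917  6431  8227
Second differences: 812  1022  1256  1514  1796
Third differences: 210  234  258  282
Fourth differences: 24  24  24
Constant fourth difference = 24.
Extend backward: 210 − 24 = 186;  812 − 186 = 626;  1827 − 626 = 1201;  2644 − 1201 = 1443

1443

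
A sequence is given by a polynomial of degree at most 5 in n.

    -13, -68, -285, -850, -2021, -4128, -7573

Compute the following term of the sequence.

D1: -55, -217, -565, -1171, -2107, -3445
D2: -162, -348, -606, -936, -1338
D3: -186, -258, -330, -402
D4: -72, -72, -72
Constant fourth difference = -72, so extend:
-402 − 72 = -474;  -1338 − 474 = -1812;  -3445 − 1812 = -5257;  -7573 − 5257 = -12830

-12830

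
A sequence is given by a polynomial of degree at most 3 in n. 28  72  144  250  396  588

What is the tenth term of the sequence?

1936

D1: 44 , 72 , 106 , 146 , 192
D2: 28 , 34 , 40 , 46
D3: 6 , 6 , 6
Third differences constant at 6.
46 + 6 = 52;  192 + 52 = 244;  588 + 244 = 832
52 + 6 = 58;  244 + 58 = 302;  832 + 302 = 1134
58 + 6 = 64;  302 + 64 = 366;  1134 + 366 = 1500
64 + 6 = 70;  366 + 70 = 436;  1500 + 436 = 1936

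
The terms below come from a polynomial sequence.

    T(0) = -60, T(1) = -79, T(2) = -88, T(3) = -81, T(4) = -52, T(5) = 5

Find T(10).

920

First differences: -19, -9, 7, 29, 57
Second differences: 10, 16, 22, 28
Third differences: 6, 6, 6
Constant third difference = 6, so extend:
28 + 6 = 34;  57 + 34 = 91;  5 + 91 = 96
34 + 6 = 40;  91 + 40 = 131;  96 + 131 = 227
40 + 6 = 46;  131 + 46 = 177;  227 + 177 = 404
46 + 6 = 52;  177 + 52 = 229;  404 + 229 = 633
52 + 6 = 58;  229 + 58 = 287;  633 + 287 = 920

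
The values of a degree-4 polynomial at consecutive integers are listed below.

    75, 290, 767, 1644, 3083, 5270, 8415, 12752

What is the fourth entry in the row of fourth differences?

Δ: 215, 477, 877, 1439, 2187, 3145, 4337
Δ²: 262, 400, 562, 748, 958, 1192
Δ³: 138, 162, 186, 210, 234
Δ⁴: 24, 24, 24, 24

24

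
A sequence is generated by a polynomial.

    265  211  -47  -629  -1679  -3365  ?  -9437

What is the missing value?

Using the first 6 terms:
D1: -54  -258  -582  -1050  -1686
D2: -204  -324  -468  -636
D3: -120  -144  -168
D4: -24  -24
Constant fourth difference = -24.
Extend forward: -168 − 24 = -192;  -636 − 192 = -828;  -1686 − 828 = -2514;  -3365 − 2514 = -5879

-5879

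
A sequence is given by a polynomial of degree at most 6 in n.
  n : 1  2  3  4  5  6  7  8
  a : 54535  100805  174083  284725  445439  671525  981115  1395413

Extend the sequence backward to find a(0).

First differences: 46270, 73278, 110642, 160714, 226086, 309590, 414298
Second differences: 27008, 37364, 50072, 65372, 83504, 104708
Third differences: 10356, 12708, 15300, 18132, 21204
Fourth differences: 2352, 2592, 2832, 3072
Fifth differences: 240, 240, 240
The fifth differences are constant at 240.
Work back: 2352 − 240 = 2112;  10356 − 2112 = 8244;  27008 − 8244 = 18764;  46270 − 18764 = 27506;  54535 − 27506 = 27029

27029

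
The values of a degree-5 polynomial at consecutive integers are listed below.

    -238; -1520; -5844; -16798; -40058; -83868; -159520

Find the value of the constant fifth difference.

-480

D1: -1282, -4324, -10954, -23260, -43810, -75652
D2: -3042, -6630, -12306, -20550, -31842
D3: -3588, -5676, -8244, -11292
D4: -2088, -2568, -3048
D5: -480, -480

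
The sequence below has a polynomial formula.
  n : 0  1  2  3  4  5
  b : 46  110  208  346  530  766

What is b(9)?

2350

Δ: 64, 98, 138, 184, 236
Δ²: 34, 40, 46, 52
Δ³: 6, 6, 6
The third differences are constant (6).
52 + 6 = 58;  236 + 58 = 294;  766 + 294 = 1060
58 + 6 = 64;  294 + 64 = 358;  1060 + 358 = 1418
64 + 6 = 70;  358 + 70 = 428;  1418 + 428 = 1846
70 + 6 = 76;  428 + 76 = 504;  1846 + 504 = 2350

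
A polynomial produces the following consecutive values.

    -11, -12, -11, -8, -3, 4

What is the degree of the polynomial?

2

D1: -1, 1, 3, 5, 7
D2: 2, 2, 2, 2
The second differences are constant, so the polynomial has degree 2.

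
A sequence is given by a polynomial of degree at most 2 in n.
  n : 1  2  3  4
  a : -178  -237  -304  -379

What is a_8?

-759

-59, -67, -75
-8, -8
Second differences constant at -8.
-75 − 8 = -83;  -379 − 83 = -462
-83 − 8 = -91;  -462 − 91 = -553
-91 − 8 = -99;  -553 − 99 = -652
-99 − 8 = -107;  -652 − 107 = -759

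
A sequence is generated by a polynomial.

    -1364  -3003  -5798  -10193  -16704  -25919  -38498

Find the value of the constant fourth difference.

-72

First differences: -1639, -2795, -4395, -6511, -9215, -12579
Second differences: -1156, -1600, -2116, -2704, -3364
Third differences: -444, -516, -588, -660
Fourth differences: -72, -72, -72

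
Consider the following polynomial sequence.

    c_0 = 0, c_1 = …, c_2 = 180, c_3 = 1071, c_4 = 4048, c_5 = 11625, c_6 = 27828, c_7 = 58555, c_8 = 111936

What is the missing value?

13

Using the last 7 terms:
First differences: 891, 2977, 7577, 16203, 30727, 53381
Second differences: 2086, 4600, 8626, 14524, 22654
Third differences: 2514, 4026, 5898, 8130
Fourth differences: 1512, 1872, 2232
Fifth differences: 360, 360
Constant fifth difference = 360.
Extend backward: 1512 − 360 = 1152;  2514 − 1152 = 1362;  2086 − 1362 = 724;  891 − 724 = 167;  180 − 167 = 13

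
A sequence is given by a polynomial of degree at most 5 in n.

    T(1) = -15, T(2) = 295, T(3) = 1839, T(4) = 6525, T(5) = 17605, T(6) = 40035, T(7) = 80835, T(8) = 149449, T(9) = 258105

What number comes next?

D1: 310, 1544, 4686, 11080, 22430, 40800, 68614, 108656
D2: 1234, 3142, 6394, 11350, 18370, 27814, 40042
D3: 1908, 3252, 4956, 7020, 9444, 12228
D4: 1344, 1704, 2064, 2424, 2784
D5: 360, 360, 360, 360
Constant fifth difference = 360, so extend:
2784 + 360 = 3144;  12228 + 3144 = 15372;  40042 + 15372 = 55414;  108656 + 55414 = 164070;  258105 + 164070 = 422175

422175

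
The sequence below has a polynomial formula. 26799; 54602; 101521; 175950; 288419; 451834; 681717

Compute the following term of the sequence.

27803  46919  74429  112469  163415  229883
19116  27510  38040  50946  66468
8394  10530  12906  15522
2136  2376  2616
240  240
Constant fifth difference = 240, so extend:
2616 + 240 = 2856;  15522 + 2856 = 18378;  66468 + 18378 = 84846;  229883 + 84846 = 314729;  681717 + 314729 = 996446

996446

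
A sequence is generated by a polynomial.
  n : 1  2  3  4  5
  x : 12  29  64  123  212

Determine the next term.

337

D1: 17, 35, 59, 89
D2: 18, 24, 30
D3: 6, 6
Third differences constant at 6.
30 + 6 = 36;  89 + 36 = 125;  212 + 125 = 337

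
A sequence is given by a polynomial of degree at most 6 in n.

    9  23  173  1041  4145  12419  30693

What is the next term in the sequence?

66173

D1: 14, 150, 868, 3104, 8274, 18274
D2: 136, 718, 2236, 5170, 10000
D3: 582, 1518, 2934, 4830
D4: 936, 1416, 1896
D5: 480, 480
The fifth differences are constant (480).
1896 + 480 = 2376;  4830 + 2376 = 7206;  10000 + 7206 = 17206;  18274 + 17206 = 35480;  30693 + 35480 = 66173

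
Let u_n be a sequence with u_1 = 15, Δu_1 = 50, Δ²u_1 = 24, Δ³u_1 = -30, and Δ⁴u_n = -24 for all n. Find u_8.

Build the table forward from the leading diagonal:
D4: -24, -24, -24, -24, -24, -24, -24, -24
D3: -30, -54, -78, -102, -126, -150, -174, -198
D2: 24, -6, -60, -138, -240, -366, -516, -690
D1: 50, 74, 68, 8, -130, -370, -736, -1252
u: 15, 65, 139, 207, 215, 85, -285, -1021

-1021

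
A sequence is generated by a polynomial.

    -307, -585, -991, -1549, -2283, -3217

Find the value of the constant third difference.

First differences: -278, -406, -558, -734, -934
Second differences: -128, -152, -176, -200
Third differences: -24, -24, -24

-24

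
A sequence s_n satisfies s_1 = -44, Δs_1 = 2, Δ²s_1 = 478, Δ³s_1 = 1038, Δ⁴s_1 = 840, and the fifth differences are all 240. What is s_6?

Build the table forward from the leading diagonal:
Δ⁵: 240  240  240  240  240  240
Δ⁴: 840  1080  1320  1560  1800  2040
Δ³: 1038  1878  2958  4278  5838  7638
Δ²: 478  1516  3394  6352  10630  16468
Δ: 2  480  1996  5390  11742  22372
s: -44  -42  438  2434  7824  19566

19566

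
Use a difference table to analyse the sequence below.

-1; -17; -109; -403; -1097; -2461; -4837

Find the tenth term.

-22537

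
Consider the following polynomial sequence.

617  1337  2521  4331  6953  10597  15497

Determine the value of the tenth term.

40433

720, 1184, 1810, 2622, 3644, 4900
464, 626, 812, 1022, 1256
162, 186, 210, 234
24, 24, 24
Constant fourth difference = 24, so extend:
234 + 24 = 258;  1256 + 258 = 1514;  4900 + 1514 = 6414;  15497 + 6414 = 21911
258 + 24 = 282;  1514 + 282 = 1796;  6414 + 1796 = 8210;  21911 + 8210 = 30121
282 + 24 = 306;  1796 + 306 = 2102;  8210 + 2102 = 10312;  30121 + 10312 = 40433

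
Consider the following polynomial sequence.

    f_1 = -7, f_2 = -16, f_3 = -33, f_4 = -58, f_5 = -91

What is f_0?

D1: -9  -17  -25  -33
D2: -8  -8  -8
The second differences are constant at -8.
Work back: -9 + 8 = -1;  -7 + 1 = -6

-6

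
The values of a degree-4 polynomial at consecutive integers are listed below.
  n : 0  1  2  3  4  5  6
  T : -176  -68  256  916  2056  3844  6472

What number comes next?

108, 324, 660, 1140, 1788, 2628
216, 336, 480, 648, 840
120, 144, 168, 192
24, 24, 24
The fourth differences are constant (24).
192 + 24 = 216;  840 + 216 = 1056;  2628 + 1056 = 3684;  6472 + 3684 = 10156

10156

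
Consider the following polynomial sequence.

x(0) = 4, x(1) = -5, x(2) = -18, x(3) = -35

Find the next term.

-9  -13  -17
-4  -4
The second differences are constant (-4).
-17 − 4 = -21;  -35 − 21 = -56

-56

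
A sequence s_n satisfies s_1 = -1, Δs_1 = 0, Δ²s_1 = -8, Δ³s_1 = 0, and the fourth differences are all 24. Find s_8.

671

Build the table forward from the leading diagonal:
D4: 24, 24, 24, 24, 24, 24, 24, 24
D3: 0, 24, 48, 72, 96, 120, 144, 168
D2: -8, -8, 16, 64, 136, 232, 352, 496
D1: 0, -8, -16, 0, 64, 200, 432, 784
s: -1, -1, -9, -25, -25, 39, 239, 671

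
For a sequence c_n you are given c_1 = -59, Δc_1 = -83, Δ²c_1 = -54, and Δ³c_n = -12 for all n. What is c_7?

-1607

Build the table forward from the leading diagonal:
Third differences: -12, -12, -12, -12, -12, -12, -12
Second differences: -54, -66, -78, -90, -102, -114, -126
First differences: -83, -137, -203, -281, -371, -473, -587
c: -59, -142, -279, -482, -763, -1134, -1607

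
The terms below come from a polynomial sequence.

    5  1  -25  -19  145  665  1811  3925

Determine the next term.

Δ: -4 , -26 , 6 , 164 , 520 , 1146 , 2114
Δ²: -22 , 32 , 158 , 356 , 626 , 968
Δ³: 54 , 126 , 198 , 270 , 342
Δ⁴: 72 , 72 , 72 , 72
Constant fourth difference = 72, so extend:
342 + 72 = 414;  968 + 414 = 1382;  2114 + 1382 = 3496;  3925 + 3496 = 7421

7421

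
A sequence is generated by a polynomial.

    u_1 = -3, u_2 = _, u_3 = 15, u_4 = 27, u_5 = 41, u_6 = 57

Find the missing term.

5

Using the last 4 terms:
D1: 12  14  16
D2: 2  2
Constant second difference = 2.
Extend backward: 12 − 2 = 10;  15 − 10 = 5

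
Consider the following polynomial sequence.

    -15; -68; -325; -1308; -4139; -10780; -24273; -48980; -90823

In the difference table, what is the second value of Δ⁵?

-240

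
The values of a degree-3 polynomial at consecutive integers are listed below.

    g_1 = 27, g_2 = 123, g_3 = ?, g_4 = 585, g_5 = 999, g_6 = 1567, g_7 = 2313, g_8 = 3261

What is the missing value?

Using the last 5 terms:
Δ: 414, 568, 746, 948
Δ²: 154, 178, 202
Δ³: 24, 24
Constant third difference = 24.
Extend backward: 154 − 24 = 130;  414 − 130 = 284;  585 − 284 = 301

301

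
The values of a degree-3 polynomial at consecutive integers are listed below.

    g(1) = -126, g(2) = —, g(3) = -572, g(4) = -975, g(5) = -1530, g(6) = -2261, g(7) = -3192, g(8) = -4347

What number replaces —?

-297

Using the last 6 terms:
First differences: -403  -555  -731  -931  -1155
Second differences: -152  -176  -200  -224
Third differences: -24  -24  -24
Constant third difference = -24.
Extend backward: -152 + 24 = -128;  -403 + 128 = -275;  -572 + 275 = -297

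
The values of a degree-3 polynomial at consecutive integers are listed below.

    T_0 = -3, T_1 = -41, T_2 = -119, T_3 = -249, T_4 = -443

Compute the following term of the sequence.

-713

Δ: -38, -78, -130, -194
Δ²: -40, -52, -64
Δ³: -12, -12
Third differences constant at -12.
-64 − 12 = -76;  -194 − 76 = -270;  -443 − 270 = -713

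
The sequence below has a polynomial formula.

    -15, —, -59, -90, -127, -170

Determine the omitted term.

Using the last 4 terms:
D1: -31, -37, -43
D2: -6, -6
Constant second difference = -6.
Extend backward: -31 + 6 = -25;  -59 + 25 = -34

-34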